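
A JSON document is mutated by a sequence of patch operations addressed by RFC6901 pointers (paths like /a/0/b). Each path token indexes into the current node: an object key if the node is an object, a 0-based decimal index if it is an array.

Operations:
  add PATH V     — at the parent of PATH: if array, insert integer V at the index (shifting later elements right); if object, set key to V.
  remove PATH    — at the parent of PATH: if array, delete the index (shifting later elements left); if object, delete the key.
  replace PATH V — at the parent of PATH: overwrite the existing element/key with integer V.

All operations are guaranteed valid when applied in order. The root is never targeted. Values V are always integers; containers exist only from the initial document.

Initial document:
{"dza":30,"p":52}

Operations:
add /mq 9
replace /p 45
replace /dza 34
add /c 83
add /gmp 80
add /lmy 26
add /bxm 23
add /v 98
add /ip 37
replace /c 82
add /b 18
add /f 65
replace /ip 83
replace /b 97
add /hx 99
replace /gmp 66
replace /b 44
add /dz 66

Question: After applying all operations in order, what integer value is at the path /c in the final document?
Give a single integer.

Answer: 82

Derivation:
After op 1 (add /mq 9): {"dza":30,"mq":9,"p":52}
After op 2 (replace /p 45): {"dza":30,"mq":9,"p":45}
After op 3 (replace /dza 34): {"dza":34,"mq":9,"p":45}
After op 4 (add /c 83): {"c":83,"dza":34,"mq":9,"p":45}
After op 5 (add /gmp 80): {"c":83,"dza":34,"gmp":80,"mq":9,"p":45}
After op 6 (add /lmy 26): {"c":83,"dza":34,"gmp":80,"lmy":26,"mq":9,"p":45}
After op 7 (add /bxm 23): {"bxm":23,"c":83,"dza":34,"gmp":80,"lmy":26,"mq":9,"p":45}
After op 8 (add /v 98): {"bxm":23,"c":83,"dza":34,"gmp":80,"lmy":26,"mq":9,"p":45,"v":98}
After op 9 (add /ip 37): {"bxm":23,"c":83,"dza":34,"gmp":80,"ip":37,"lmy":26,"mq":9,"p":45,"v":98}
After op 10 (replace /c 82): {"bxm":23,"c":82,"dza":34,"gmp":80,"ip":37,"lmy":26,"mq":9,"p":45,"v":98}
After op 11 (add /b 18): {"b":18,"bxm":23,"c":82,"dza":34,"gmp":80,"ip":37,"lmy":26,"mq":9,"p":45,"v":98}
After op 12 (add /f 65): {"b":18,"bxm":23,"c":82,"dza":34,"f":65,"gmp":80,"ip":37,"lmy":26,"mq":9,"p":45,"v":98}
After op 13 (replace /ip 83): {"b":18,"bxm":23,"c":82,"dza":34,"f":65,"gmp":80,"ip":83,"lmy":26,"mq":9,"p":45,"v":98}
After op 14 (replace /b 97): {"b":97,"bxm":23,"c":82,"dza":34,"f":65,"gmp":80,"ip":83,"lmy":26,"mq":9,"p":45,"v":98}
After op 15 (add /hx 99): {"b":97,"bxm":23,"c":82,"dza":34,"f":65,"gmp":80,"hx":99,"ip":83,"lmy":26,"mq":9,"p":45,"v":98}
After op 16 (replace /gmp 66): {"b":97,"bxm":23,"c":82,"dza":34,"f":65,"gmp":66,"hx":99,"ip":83,"lmy":26,"mq":9,"p":45,"v":98}
After op 17 (replace /b 44): {"b":44,"bxm":23,"c":82,"dza":34,"f":65,"gmp":66,"hx":99,"ip":83,"lmy":26,"mq":9,"p":45,"v":98}
After op 18 (add /dz 66): {"b":44,"bxm":23,"c":82,"dz":66,"dza":34,"f":65,"gmp":66,"hx":99,"ip":83,"lmy":26,"mq":9,"p":45,"v":98}
Value at /c: 82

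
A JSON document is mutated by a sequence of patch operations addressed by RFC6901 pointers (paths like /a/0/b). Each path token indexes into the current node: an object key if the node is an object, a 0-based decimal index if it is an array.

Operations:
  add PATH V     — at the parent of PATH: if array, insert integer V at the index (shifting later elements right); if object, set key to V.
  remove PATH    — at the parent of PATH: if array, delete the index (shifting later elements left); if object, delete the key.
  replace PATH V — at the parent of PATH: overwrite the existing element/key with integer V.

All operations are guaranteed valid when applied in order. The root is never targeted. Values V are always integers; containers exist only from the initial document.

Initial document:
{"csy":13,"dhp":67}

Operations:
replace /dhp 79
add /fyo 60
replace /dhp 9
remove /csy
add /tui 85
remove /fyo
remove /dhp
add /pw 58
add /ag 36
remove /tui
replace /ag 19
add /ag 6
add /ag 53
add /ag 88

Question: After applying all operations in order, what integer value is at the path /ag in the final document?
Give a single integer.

After op 1 (replace /dhp 79): {"csy":13,"dhp":79}
After op 2 (add /fyo 60): {"csy":13,"dhp":79,"fyo":60}
After op 3 (replace /dhp 9): {"csy":13,"dhp":9,"fyo":60}
After op 4 (remove /csy): {"dhp":9,"fyo":60}
After op 5 (add /tui 85): {"dhp":9,"fyo":60,"tui":85}
After op 6 (remove /fyo): {"dhp":9,"tui":85}
After op 7 (remove /dhp): {"tui":85}
After op 8 (add /pw 58): {"pw":58,"tui":85}
After op 9 (add /ag 36): {"ag":36,"pw":58,"tui":85}
After op 10 (remove /tui): {"ag":36,"pw":58}
After op 11 (replace /ag 19): {"ag":19,"pw":58}
After op 12 (add /ag 6): {"ag":6,"pw":58}
After op 13 (add /ag 53): {"ag":53,"pw":58}
After op 14 (add /ag 88): {"ag":88,"pw":58}
Value at /ag: 88

Answer: 88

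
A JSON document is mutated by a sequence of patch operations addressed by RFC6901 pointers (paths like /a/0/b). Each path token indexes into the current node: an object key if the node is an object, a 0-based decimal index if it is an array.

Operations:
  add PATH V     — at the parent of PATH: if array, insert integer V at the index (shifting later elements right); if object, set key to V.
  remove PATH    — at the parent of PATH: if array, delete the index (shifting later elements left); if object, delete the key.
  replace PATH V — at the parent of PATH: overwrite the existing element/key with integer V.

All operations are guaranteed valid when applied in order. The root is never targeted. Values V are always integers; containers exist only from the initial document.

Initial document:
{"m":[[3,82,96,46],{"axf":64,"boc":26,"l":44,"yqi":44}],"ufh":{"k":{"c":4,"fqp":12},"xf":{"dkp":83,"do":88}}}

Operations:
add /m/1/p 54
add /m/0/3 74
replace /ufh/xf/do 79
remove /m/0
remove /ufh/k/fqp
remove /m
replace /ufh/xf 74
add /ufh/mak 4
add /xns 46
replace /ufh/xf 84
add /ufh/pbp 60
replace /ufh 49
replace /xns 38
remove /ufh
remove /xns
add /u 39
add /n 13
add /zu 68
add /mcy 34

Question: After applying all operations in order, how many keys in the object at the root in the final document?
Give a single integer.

After op 1 (add /m/1/p 54): {"m":[[3,82,96,46],{"axf":64,"boc":26,"l":44,"p":54,"yqi":44}],"ufh":{"k":{"c":4,"fqp":12},"xf":{"dkp":83,"do":88}}}
After op 2 (add /m/0/3 74): {"m":[[3,82,96,74,46],{"axf":64,"boc":26,"l":44,"p":54,"yqi":44}],"ufh":{"k":{"c":4,"fqp":12},"xf":{"dkp":83,"do":88}}}
After op 3 (replace /ufh/xf/do 79): {"m":[[3,82,96,74,46],{"axf":64,"boc":26,"l":44,"p":54,"yqi":44}],"ufh":{"k":{"c":4,"fqp":12},"xf":{"dkp":83,"do":79}}}
After op 4 (remove /m/0): {"m":[{"axf":64,"boc":26,"l":44,"p":54,"yqi":44}],"ufh":{"k":{"c":4,"fqp":12},"xf":{"dkp":83,"do":79}}}
After op 5 (remove /ufh/k/fqp): {"m":[{"axf":64,"boc":26,"l":44,"p":54,"yqi":44}],"ufh":{"k":{"c":4},"xf":{"dkp":83,"do":79}}}
After op 6 (remove /m): {"ufh":{"k":{"c":4},"xf":{"dkp":83,"do":79}}}
After op 7 (replace /ufh/xf 74): {"ufh":{"k":{"c":4},"xf":74}}
After op 8 (add /ufh/mak 4): {"ufh":{"k":{"c":4},"mak":4,"xf":74}}
After op 9 (add /xns 46): {"ufh":{"k":{"c":4},"mak":4,"xf":74},"xns":46}
After op 10 (replace /ufh/xf 84): {"ufh":{"k":{"c":4},"mak":4,"xf":84},"xns":46}
After op 11 (add /ufh/pbp 60): {"ufh":{"k":{"c":4},"mak":4,"pbp":60,"xf":84},"xns":46}
After op 12 (replace /ufh 49): {"ufh":49,"xns":46}
After op 13 (replace /xns 38): {"ufh":49,"xns":38}
After op 14 (remove /ufh): {"xns":38}
After op 15 (remove /xns): {}
After op 16 (add /u 39): {"u":39}
After op 17 (add /n 13): {"n":13,"u":39}
After op 18 (add /zu 68): {"n":13,"u":39,"zu":68}
After op 19 (add /mcy 34): {"mcy":34,"n":13,"u":39,"zu":68}
Size at the root: 4

Answer: 4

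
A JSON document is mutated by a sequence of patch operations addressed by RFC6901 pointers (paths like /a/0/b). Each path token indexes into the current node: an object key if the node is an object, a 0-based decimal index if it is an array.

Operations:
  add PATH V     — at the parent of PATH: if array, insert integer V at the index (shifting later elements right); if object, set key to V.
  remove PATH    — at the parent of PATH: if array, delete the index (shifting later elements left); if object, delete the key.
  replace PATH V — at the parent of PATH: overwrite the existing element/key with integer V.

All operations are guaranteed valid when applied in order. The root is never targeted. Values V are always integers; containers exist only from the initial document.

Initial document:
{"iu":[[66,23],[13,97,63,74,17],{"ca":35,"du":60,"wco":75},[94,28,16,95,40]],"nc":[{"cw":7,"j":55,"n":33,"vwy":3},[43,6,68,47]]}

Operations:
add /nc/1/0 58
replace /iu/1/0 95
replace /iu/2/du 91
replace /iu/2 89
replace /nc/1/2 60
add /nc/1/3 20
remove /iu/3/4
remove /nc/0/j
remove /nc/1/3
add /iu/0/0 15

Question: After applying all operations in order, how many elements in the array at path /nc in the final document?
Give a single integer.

After op 1 (add /nc/1/0 58): {"iu":[[66,23],[13,97,63,74,17],{"ca":35,"du":60,"wco":75},[94,28,16,95,40]],"nc":[{"cw":7,"j":55,"n":33,"vwy":3},[58,43,6,68,47]]}
After op 2 (replace /iu/1/0 95): {"iu":[[66,23],[95,97,63,74,17],{"ca":35,"du":60,"wco":75},[94,28,16,95,40]],"nc":[{"cw":7,"j":55,"n":33,"vwy":3},[58,43,6,68,47]]}
After op 3 (replace /iu/2/du 91): {"iu":[[66,23],[95,97,63,74,17],{"ca":35,"du":91,"wco":75},[94,28,16,95,40]],"nc":[{"cw":7,"j":55,"n":33,"vwy":3},[58,43,6,68,47]]}
After op 4 (replace /iu/2 89): {"iu":[[66,23],[95,97,63,74,17],89,[94,28,16,95,40]],"nc":[{"cw":7,"j":55,"n":33,"vwy":3},[58,43,6,68,47]]}
After op 5 (replace /nc/1/2 60): {"iu":[[66,23],[95,97,63,74,17],89,[94,28,16,95,40]],"nc":[{"cw":7,"j":55,"n":33,"vwy":3},[58,43,60,68,47]]}
After op 6 (add /nc/1/3 20): {"iu":[[66,23],[95,97,63,74,17],89,[94,28,16,95,40]],"nc":[{"cw":7,"j":55,"n":33,"vwy":3},[58,43,60,20,68,47]]}
After op 7 (remove /iu/3/4): {"iu":[[66,23],[95,97,63,74,17],89,[94,28,16,95]],"nc":[{"cw":7,"j":55,"n":33,"vwy":3},[58,43,60,20,68,47]]}
After op 8 (remove /nc/0/j): {"iu":[[66,23],[95,97,63,74,17],89,[94,28,16,95]],"nc":[{"cw":7,"n":33,"vwy":3},[58,43,60,20,68,47]]}
After op 9 (remove /nc/1/3): {"iu":[[66,23],[95,97,63,74,17],89,[94,28,16,95]],"nc":[{"cw":7,"n":33,"vwy":3},[58,43,60,68,47]]}
After op 10 (add /iu/0/0 15): {"iu":[[15,66,23],[95,97,63,74,17],89,[94,28,16,95]],"nc":[{"cw":7,"n":33,"vwy":3},[58,43,60,68,47]]}
Size at path /nc: 2

Answer: 2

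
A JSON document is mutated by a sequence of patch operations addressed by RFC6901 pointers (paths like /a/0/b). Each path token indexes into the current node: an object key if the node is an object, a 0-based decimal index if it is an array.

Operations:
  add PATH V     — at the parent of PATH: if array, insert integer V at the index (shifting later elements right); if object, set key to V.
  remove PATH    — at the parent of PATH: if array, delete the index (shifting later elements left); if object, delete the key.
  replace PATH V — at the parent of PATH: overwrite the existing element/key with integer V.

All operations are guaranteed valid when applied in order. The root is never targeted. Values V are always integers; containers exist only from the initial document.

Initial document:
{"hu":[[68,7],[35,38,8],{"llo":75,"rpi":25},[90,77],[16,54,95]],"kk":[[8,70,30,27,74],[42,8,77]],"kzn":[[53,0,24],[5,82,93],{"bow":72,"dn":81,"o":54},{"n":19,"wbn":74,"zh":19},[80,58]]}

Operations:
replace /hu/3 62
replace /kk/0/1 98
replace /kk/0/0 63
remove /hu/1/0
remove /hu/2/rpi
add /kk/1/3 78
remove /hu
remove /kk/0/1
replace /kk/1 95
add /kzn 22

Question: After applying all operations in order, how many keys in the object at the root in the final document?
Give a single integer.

After op 1 (replace /hu/3 62): {"hu":[[68,7],[35,38,8],{"llo":75,"rpi":25},62,[16,54,95]],"kk":[[8,70,30,27,74],[42,8,77]],"kzn":[[53,0,24],[5,82,93],{"bow":72,"dn":81,"o":54},{"n":19,"wbn":74,"zh":19},[80,58]]}
After op 2 (replace /kk/0/1 98): {"hu":[[68,7],[35,38,8],{"llo":75,"rpi":25},62,[16,54,95]],"kk":[[8,98,30,27,74],[42,8,77]],"kzn":[[53,0,24],[5,82,93],{"bow":72,"dn":81,"o":54},{"n":19,"wbn":74,"zh":19},[80,58]]}
After op 3 (replace /kk/0/0 63): {"hu":[[68,7],[35,38,8],{"llo":75,"rpi":25},62,[16,54,95]],"kk":[[63,98,30,27,74],[42,8,77]],"kzn":[[53,0,24],[5,82,93],{"bow":72,"dn":81,"o":54},{"n":19,"wbn":74,"zh":19},[80,58]]}
After op 4 (remove /hu/1/0): {"hu":[[68,7],[38,8],{"llo":75,"rpi":25},62,[16,54,95]],"kk":[[63,98,30,27,74],[42,8,77]],"kzn":[[53,0,24],[5,82,93],{"bow":72,"dn":81,"o":54},{"n":19,"wbn":74,"zh":19},[80,58]]}
After op 5 (remove /hu/2/rpi): {"hu":[[68,7],[38,8],{"llo":75},62,[16,54,95]],"kk":[[63,98,30,27,74],[42,8,77]],"kzn":[[53,0,24],[5,82,93],{"bow":72,"dn":81,"o":54},{"n":19,"wbn":74,"zh":19},[80,58]]}
After op 6 (add /kk/1/3 78): {"hu":[[68,7],[38,8],{"llo":75},62,[16,54,95]],"kk":[[63,98,30,27,74],[42,8,77,78]],"kzn":[[53,0,24],[5,82,93],{"bow":72,"dn":81,"o":54},{"n":19,"wbn":74,"zh":19},[80,58]]}
After op 7 (remove /hu): {"kk":[[63,98,30,27,74],[42,8,77,78]],"kzn":[[53,0,24],[5,82,93],{"bow":72,"dn":81,"o":54},{"n":19,"wbn":74,"zh":19},[80,58]]}
After op 8 (remove /kk/0/1): {"kk":[[63,30,27,74],[42,8,77,78]],"kzn":[[53,0,24],[5,82,93],{"bow":72,"dn":81,"o":54},{"n":19,"wbn":74,"zh":19},[80,58]]}
After op 9 (replace /kk/1 95): {"kk":[[63,30,27,74],95],"kzn":[[53,0,24],[5,82,93],{"bow":72,"dn":81,"o":54},{"n":19,"wbn":74,"zh":19},[80,58]]}
After op 10 (add /kzn 22): {"kk":[[63,30,27,74],95],"kzn":22}
Size at the root: 2

Answer: 2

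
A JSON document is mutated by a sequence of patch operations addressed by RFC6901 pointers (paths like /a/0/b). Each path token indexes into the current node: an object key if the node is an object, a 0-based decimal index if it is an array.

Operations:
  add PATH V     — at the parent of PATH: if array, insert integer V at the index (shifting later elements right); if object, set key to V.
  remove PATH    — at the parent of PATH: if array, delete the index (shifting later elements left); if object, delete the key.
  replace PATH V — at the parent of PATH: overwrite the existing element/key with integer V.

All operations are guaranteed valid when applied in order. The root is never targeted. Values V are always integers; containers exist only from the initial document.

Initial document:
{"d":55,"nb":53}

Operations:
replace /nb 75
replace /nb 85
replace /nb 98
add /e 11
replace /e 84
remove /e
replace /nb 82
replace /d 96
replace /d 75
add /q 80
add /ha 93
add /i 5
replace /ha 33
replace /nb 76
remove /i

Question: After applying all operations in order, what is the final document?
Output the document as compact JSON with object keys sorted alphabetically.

Answer: {"d":75,"ha":33,"nb":76,"q":80}

Derivation:
After op 1 (replace /nb 75): {"d":55,"nb":75}
After op 2 (replace /nb 85): {"d":55,"nb":85}
After op 3 (replace /nb 98): {"d":55,"nb":98}
After op 4 (add /e 11): {"d":55,"e":11,"nb":98}
After op 5 (replace /e 84): {"d":55,"e":84,"nb":98}
After op 6 (remove /e): {"d":55,"nb":98}
After op 7 (replace /nb 82): {"d":55,"nb":82}
After op 8 (replace /d 96): {"d":96,"nb":82}
After op 9 (replace /d 75): {"d":75,"nb":82}
After op 10 (add /q 80): {"d":75,"nb":82,"q":80}
After op 11 (add /ha 93): {"d":75,"ha":93,"nb":82,"q":80}
After op 12 (add /i 5): {"d":75,"ha":93,"i":5,"nb":82,"q":80}
After op 13 (replace /ha 33): {"d":75,"ha":33,"i":5,"nb":82,"q":80}
After op 14 (replace /nb 76): {"d":75,"ha":33,"i":5,"nb":76,"q":80}
After op 15 (remove /i): {"d":75,"ha":33,"nb":76,"q":80}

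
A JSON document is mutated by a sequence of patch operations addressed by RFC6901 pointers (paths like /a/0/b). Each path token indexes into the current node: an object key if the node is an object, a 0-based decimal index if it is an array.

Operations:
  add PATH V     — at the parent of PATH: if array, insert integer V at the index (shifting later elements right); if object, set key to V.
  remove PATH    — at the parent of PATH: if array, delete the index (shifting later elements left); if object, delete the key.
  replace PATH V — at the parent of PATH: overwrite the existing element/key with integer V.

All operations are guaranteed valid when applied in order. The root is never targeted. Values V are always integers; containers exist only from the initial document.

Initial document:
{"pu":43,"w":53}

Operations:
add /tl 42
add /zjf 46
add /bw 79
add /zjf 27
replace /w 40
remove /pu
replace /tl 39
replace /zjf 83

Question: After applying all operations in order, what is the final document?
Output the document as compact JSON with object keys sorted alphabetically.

Answer: {"bw":79,"tl":39,"w":40,"zjf":83}

Derivation:
After op 1 (add /tl 42): {"pu":43,"tl":42,"w":53}
After op 2 (add /zjf 46): {"pu":43,"tl":42,"w":53,"zjf":46}
After op 3 (add /bw 79): {"bw":79,"pu":43,"tl":42,"w":53,"zjf":46}
After op 4 (add /zjf 27): {"bw":79,"pu":43,"tl":42,"w":53,"zjf":27}
After op 5 (replace /w 40): {"bw":79,"pu":43,"tl":42,"w":40,"zjf":27}
After op 6 (remove /pu): {"bw":79,"tl":42,"w":40,"zjf":27}
After op 7 (replace /tl 39): {"bw":79,"tl":39,"w":40,"zjf":27}
After op 8 (replace /zjf 83): {"bw":79,"tl":39,"w":40,"zjf":83}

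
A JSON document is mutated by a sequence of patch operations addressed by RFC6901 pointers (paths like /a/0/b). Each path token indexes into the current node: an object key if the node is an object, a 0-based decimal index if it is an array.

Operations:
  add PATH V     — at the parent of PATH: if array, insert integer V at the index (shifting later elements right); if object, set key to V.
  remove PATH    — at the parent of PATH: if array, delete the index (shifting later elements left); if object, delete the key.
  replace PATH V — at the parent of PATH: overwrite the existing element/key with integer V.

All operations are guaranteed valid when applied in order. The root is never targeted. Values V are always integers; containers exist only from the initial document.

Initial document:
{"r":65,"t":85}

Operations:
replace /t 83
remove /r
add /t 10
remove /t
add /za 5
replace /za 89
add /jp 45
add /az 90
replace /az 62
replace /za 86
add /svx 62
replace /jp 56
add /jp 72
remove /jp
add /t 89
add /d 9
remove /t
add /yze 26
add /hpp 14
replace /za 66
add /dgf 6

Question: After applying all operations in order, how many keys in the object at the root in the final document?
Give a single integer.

After op 1 (replace /t 83): {"r":65,"t":83}
After op 2 (remove /r): {"t":83}
After op 3 (add /t 10): {"t":10}
After op 4 (remove /t): {}
After op 5 (add /za 5): {"za":5}
After op 6 (replace /za 89): {"za":89}
After op 7 (add /jp 45): {"jp":45,"za":89}
After op 8 (add /az 90): {"az":90,"jp":45,"za":89}
After op 9 (replace /az 62): {"az":62,"jp":45,"za":89}
After op 10 (replace /za 86): {"az":62,"jp":45,"za":86}
After op 11 (add /svx 62): {"az":62,"jp":45,"svx":62,"za":86}
After op 12 (replace /jp 56): {"az":62,"jp":56,"svx":62,"za":86}
After op 13 (add /jp 72): {"az":62,"jp":72,"svx":62,"za":86}
After op 14 (remove /jp): {"az":62,"svx":62,"za":86}
After op 15 (add /t 89): {"az":62,"svx":62,"t":89,"za":86}
After op 16 (add /d 9): {"az":62,"d":9,"svx":62,"t":89,"za":86}
After op 17 (remove /t): {"az":62,"d":9,"svx":62,"za":86}
After op 18 (add /yze 26): {"az":62,"d":9,"svx":62,"yze":26,"za":86}
After op 19 (add /hpp 14): {"az":62,"d":9,"hpp":14,"svx":62,"yze":26,"za":86}
After op 20 (replace /za 66): {"az":62,"d":9,"hpp":14,"svx":62,"yze":26,"za":66}
After op 21 (add /dgf 6): {"az":62,"d":9,"dgf":6,"hpp":14,"svx":62,"yze":26,"za":66}
Size at the root: 7

Answer: 7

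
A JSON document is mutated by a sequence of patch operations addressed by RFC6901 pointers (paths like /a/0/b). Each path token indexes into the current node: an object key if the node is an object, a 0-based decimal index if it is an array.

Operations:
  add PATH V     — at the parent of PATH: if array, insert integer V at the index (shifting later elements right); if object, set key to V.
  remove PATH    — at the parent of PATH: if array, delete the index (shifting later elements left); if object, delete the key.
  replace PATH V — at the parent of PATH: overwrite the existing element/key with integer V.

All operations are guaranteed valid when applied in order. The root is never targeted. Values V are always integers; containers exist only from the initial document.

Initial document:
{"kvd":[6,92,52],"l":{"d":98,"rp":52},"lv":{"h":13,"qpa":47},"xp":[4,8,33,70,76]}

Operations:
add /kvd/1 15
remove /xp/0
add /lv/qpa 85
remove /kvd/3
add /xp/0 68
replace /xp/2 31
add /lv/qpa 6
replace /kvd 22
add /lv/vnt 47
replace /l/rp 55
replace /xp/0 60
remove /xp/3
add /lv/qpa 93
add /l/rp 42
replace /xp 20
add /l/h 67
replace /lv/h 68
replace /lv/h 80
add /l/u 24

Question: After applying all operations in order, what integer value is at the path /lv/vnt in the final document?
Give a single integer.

After op 1 (add /kvd/1 15): {"kvd":[6,15,92,52],"l":{"d":98,"rp":52},"lv":{"h":13,"qpa":47},"xp":[4,8,33,70,76]}
After op 2 (remove /xp/0): {"kvd":[6,15,92,52],"l":{"d":98,"rp":52},"lv":{"h":13,"qpa":47},"xp":[8,33,70,76]}
After op 3 (add /lv/qpa 85): {"kvd":[6,15,92,52],"l":{"d":98,"rp":52},"lv":{"h":13,"qpa":85},"xp":[8,33,70,76]}
After op 4 (remove /kvd/3): {"kvd":[6,15,92],"l":{"d":98,"rp":52},"lv":{"h":13,"qpa":85},"xp":[8,33,70,76]}
After op 5 (add /xp/0 68): {"kvd":[6,15,92],"l":{"d":98,"rp":52},"lv":{"h":13,"qpa":85},"xp":[68,8,33,70,76]}
After op 6 (replace /xp/2 31): {"kvd":[6,15,92],"l":{"d":98,"rp":52},"lv":{"h":13,"qpa":85},"xp":[68,8,31,70,76]}
After op 7 (add /lv/qpa 6): {"kvd":[6,15,92],"l":{"d":98,"rp":52},"lv":{"h":13,"qpa":6},"xp":[68,8,31,70,76]}
After op 8 (replace /kvd 22): {"kvd":22,"l":{"d":98,"rp":52},"lv":{"h":13,"qpa":6},"xp":[68,8,31,70,76]}
After op 9 (add /lv/vnt 47): {"kvd":22,"l":{"d":98,"rp":52},"lv":{"h":13,"qpa":6,"vnt":47},"xp":[68,8,31,70,76]}
After op 10 (replace /l/rp 55): {"kvd":22,"l":{"d":98,"rp":55},"lv":{"h":13,"qpa":6,"vnt":47},"xp":[68,8,31,70,76]}
After op 11 (replace /xp/0 60): {"kvd":22,"l":{"d":98,"rp":55},"lv":{"h":13,"qpa":6,"vnt":47},"xp":[60,8,31,70,76]}
After op 12 (remove /xp/3): {"kvd":22,"l":{"d":98,"rp":55},"lv":{"h":13,"qpa":6,"vnt":47},"xp":[60,8,31,76]}
After op 13 (add /lv/qpa 93): {"kvd":22,"l":{"d":98,"rp":55},"lv":{"h":13,"qpa":93,"vnt":47},"xp":[60,8,31,76]}
After op 14 (add /l/rp 42): {"kvd":22,"l":{"d":98,"rp":42},"lv":{"h":13,"qpa":93,"vnt":47},"xp":[60,8,31,76]}
After op 15 (replace /xp 20): {"kvd":22,"l":{"d":98,"rp":42},"lv":{"h":13,"qpa":93,"vnt":47},"xp":20}
After op 16 (add /l/h 67): {"kvd":22,"l":{"d":98,"h":67,"rp":42},"lv":{"h":13,"qpa":93,"vnt":47},"xp":20}
After op 17 (replace /lv/h 68): {"kvd":22,"l":{"d":98,"h":67,"rp":42},"lv":{"h":68,"qpa":93,"vnt":47},"xp":20}
After op 18 (replace /lv/h 80): {"kvd":22,"l":{"d":98,"h":67,"rp":42},"lv":{"h":80,"qpa":93,"vnt":47},"xp":20}
After op 19 (add /l/u 24): {"kvd":22,"l":{"d":98,"h":67,"rp":42,"u":24},"lv":{"h":80,"qpa":93,"vnt":47},"xp":20}
Value at /lv/vnt: 47

Answer: 47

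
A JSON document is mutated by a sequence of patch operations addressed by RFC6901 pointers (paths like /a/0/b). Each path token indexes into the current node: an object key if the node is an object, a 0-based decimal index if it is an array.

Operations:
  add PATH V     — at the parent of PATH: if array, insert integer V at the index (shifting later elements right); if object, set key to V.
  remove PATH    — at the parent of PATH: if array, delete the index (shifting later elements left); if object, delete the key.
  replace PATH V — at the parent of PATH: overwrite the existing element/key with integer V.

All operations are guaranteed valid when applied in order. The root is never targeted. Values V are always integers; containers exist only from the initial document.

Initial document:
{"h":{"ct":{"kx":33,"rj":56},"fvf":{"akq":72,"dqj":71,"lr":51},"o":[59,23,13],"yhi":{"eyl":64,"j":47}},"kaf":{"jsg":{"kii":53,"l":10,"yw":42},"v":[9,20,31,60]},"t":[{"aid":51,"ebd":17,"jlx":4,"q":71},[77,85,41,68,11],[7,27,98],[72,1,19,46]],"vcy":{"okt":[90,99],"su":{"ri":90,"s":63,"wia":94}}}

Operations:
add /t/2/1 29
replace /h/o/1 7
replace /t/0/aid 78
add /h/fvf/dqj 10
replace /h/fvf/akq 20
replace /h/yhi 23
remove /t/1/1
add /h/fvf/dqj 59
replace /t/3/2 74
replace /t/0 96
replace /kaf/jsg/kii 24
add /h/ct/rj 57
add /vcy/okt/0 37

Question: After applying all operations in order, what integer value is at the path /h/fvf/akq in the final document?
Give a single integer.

After op 1 (add /t/2/1 29): {"h":{"ct":{"kx":33,"rj":56},"fvf":{"akq":72,"dqj":71,"lr":51},"o":[59,23,13],"yhi":{"eyl":64,"j":47}},"kaf":{"jsg":{"kii":53,"l":10,"yw":42},"v":[9,20,31,60]},"t":[{"aid":51,"ebd":17,"jlx":4,"q":71},[77,85,41,68,11],[7,29,27,98],[72,1,19,46]],"vcy":{"okt":[90,99],"su":{"ri":90,"s":63,"wia":94}}}
After op 2 (replace /h/o/1 7): {"h":{"ct":{"kx":33,"rj":56},"fvf":{"akq":72,"dqj":71,"lr":51},"o":[59,7,13],"yhi":{"eyl":64,"j":47}},"kaf":{"jsg":{"kii":53,"l":10,"yw":42},"v":[9,20,31,60]},"t":[{"aid":51,"ebd":17,"jlx":4,"q":71},[77,85,41,68,11],[7,29,27,98],[72,1,19,46]],"vcy":{"okt":[90,99],"su":{"ri":90,"s":63,"wia":94}}}
After op 3 (replace /t/0/aid 78): {"h":{"ct":{"kx":33,"rj":56},"fvf":{"akq":72,"dqj":71,"lr":51},"o":[59,7,13],"yhi":{"eyl":64,"j":47}},"kaf":{"jsg":{"kii":53,"l":10,"yw":42},"v":[9,20,31,60]},"t":[{"aid":78,"ebd":17,"jlx":4,"q":71},[77,85,41,68,11],[7,29,27,98],[72,1,19,46]],"vcy":{"okt":[90,99],"su":{"ri":90,"s":63,"wia":94}}}
After op 4 (add /h/fvf/dqj 10): {"h":{"ct":{"kx":33,"rj":56},"fvf":{"akq":72,"dqj":10,"lr":51},"o":[59,7,13],"yhi":{"eyl":64,"j":47}},"kaf":{"jsg":{"kii":53,"l":10,"yw":42},"v":[9,20,31,60]},"t":[{"aid":78,"ebd":17,"jlx":4,"q":71},[77,85,41,68,11],[7,29,27,98],[72,1,19,46]],"vcy":{"okt":[90,99],"su":{"ri":90,"s":63,"wia":94}}}
After op 5 (replace /h/fvf/akq 20): {"h":{"ct":{"kx":33,"rj":56},"fvf":{"akq":20,"dqj":10,"lr":51},"o":[59,7,13],"yhi":{"eyl":64,"j":47}},"kaf":{"jsg":{"kii":53,"l":10,"yw":42},"v":[9,20,31,60]},"t":[{"aid":78,"ebd":17,"jlx":4,"q":71},[77,85,41,68,11],[7,29,27,98],[72,1,19,46]],"vcy":{"okt":[90,99],"su":{"ri":90,"s":63,"wia":94}}}
After op 6 (replace /h/yhi 23): {"h":{"ct":{"kx":33,"rj":56},"fvf":{"akq":20,"dqj":10,"lr":51},"o":[59,7,13],"yhi":23},"kaf":{"jsg":{"kii":53,"l":10,"yw":42},"v":[9,20,31,60]},"t":[{"aid":78,"ebd":17,"jlx":4,"q":71},[77,85,41,68,11],[7,29,27,98],[72,1,19,46]],"vcy":{"okt":[90,99],"su":{"ri":90,"s":63,"wia":94}}}
After op 7 (remove /t/1/1): {"h":{"ct":{"kx":33,"rj":56},"fvf":{"akq":20,"dqj":10,"lr":51},"o":[59,7,13],"yhi":23},"kaf":{"jsg":{"kii":53,"l":10,"yw":42},"v":[9,20,31,60]},"t":[{"aid":78,"ebd":17,"jlx":4,"q":71},[77,41,68,11],[7,29,27,98],[72,1,19,46]],"vcy":{"okt":[90,99],"su":{"ri":90,"s":63,"wia":94}}}
After op 8 (add /h/fvf/dqj 59): {"h":{"ct":{"kx":33,"rj":56},"fvf":{"akq":20,"dqj":59,"lr":51},"o":[59,7,13],"yhi":23},"kaf":{"jsg":{"kii":53,"l":10,"yw":42},"v":[9,20,31,60]},"t":[{"aid":78,"ebd":17,"jlx":4,"q":71},[77,41,68,11],[7,29,27,98],[72,1,19,46]],"vcy":{"okt":[90,99],"su":{"ri":90,"s":63,"wia":94}}}
After op 9 (replace /t/3/2 74): {"h":{"ct":{"kx":33,"rj":56},"fvf":{"akq":20,"dqj":59,"lr":51},"o":[59,7,13],"yhi":23},"kaf":{"jsg":{"kii":53,"l":10,"yw":42},"v":[9,20,31,60]},"t":[{"aid":78,"ebd":17,"jlx":4,"q":71},[77,41,68,11],[7,29,27,98],[72,1,74,46]],"vcy":{"okt":[90,99],"su":{"ri":90,"s":63,"wia":94}}}
After op 10 (replace /t/0 96): {"h":{"ct":{"kx":33,"rj":56},"fvf":{"akq":20,"dqj":59,"lr":51},"o":[59,7,13],"yhi":23},"kaf":{"jsg":{"kii":53,"l":10,"yw":42},"v":[9,20,31,60]},"t":[96,[77,41,68,11],[7,29,27,98],[72,1,74,46]],"vcy":{"okt":[90,99],"su":{"ri":90,"s":63,"wia":94}}}
After op 11 (replace /kaf/jsg/kii 24): {"h":{"ct":{"kx":33,"rj":56},"fvf":{"akq":20,"dqj":59,"lr":51},"o":[59,7,13],"yhi":23},"kaf":{"jsg":{"kii":24,"l":10,"yw":42},"v":[9,20,31,60]},"t":[96,[77,41,68,11],[7,29,27,98],[72,1,74,46]],"vcy":{"okt":[90,99],"su":{"ri":90,"s":63,"wia":94}}}
After op 12 (add /h/ct/rj 57): {"h":{"ct":{"kx":33,"rj":57},"fvf":{"akq":20,"dqj":59,"lr":51},"o":[59,7,13],"yhi":23},"kaf":{"jsg":{"kii":24,"l":10,"yw":42},"v":[9,20,31,60]},"t":[96,[77,41,68,11],[7,29,27,98],[72,1,74,46]],"vcy":{"okt":[90,99],"su":{"ri":90,"s":63,"wia":94}}}
After op 13 (add /vcy/okt/0 37): {"h":{"ct":{"kx":33,"rj":57},"fvf":{"akq":20,"dqj":59,"lr":51},"o":[59,7,13],"yhi":23},"kaf":{"jsg":{"kii":24,"l":10,"yw":42},"v":[9,20,31,60]},"t":[96,[77,41,68,11],[7,29,27,98],[72,1,74,46]],"vcy":{"okt":[37,90,99],"su":{"ri":90,"s":63,"wia":94}}}
Value at /h/fvf/akq: 20

Answer: 20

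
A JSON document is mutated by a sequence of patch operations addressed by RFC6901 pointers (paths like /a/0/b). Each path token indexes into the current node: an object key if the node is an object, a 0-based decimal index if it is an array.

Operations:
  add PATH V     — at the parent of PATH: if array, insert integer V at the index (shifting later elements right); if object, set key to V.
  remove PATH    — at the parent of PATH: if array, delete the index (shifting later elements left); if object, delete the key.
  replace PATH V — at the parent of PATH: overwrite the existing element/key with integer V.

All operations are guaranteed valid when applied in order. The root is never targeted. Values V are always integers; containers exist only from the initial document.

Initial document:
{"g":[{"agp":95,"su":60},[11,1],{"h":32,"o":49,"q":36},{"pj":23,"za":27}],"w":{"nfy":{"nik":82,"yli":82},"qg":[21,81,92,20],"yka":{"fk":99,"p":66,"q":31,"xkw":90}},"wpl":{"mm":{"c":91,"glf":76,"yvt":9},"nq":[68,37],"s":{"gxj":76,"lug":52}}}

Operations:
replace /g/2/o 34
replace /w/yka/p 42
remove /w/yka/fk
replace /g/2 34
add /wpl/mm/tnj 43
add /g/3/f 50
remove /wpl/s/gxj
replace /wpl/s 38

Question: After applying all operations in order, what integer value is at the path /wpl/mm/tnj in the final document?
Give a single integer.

After op 1 (replace /g/2/o 34): {"g":[{"agp":95,"su":60},[11,1],{"h":32,"o":34,"q":36},{"pj":23,"za":27}],"w":{"nfy":{"nik":82,"yli":82},"qg":[21,81,92,20],"yka":{"fk":99,"p":66,"q":31,"xkw":90}},"wpl":{"mm":{"c":91,"glf":76,"yvt":9},"nq":[68,37],"s":{"gxj":76,"lug":52}}}
After op 2 (replace /w/yka/p 42): {"g":[{"agp":95,"su":60},[11,1],{"h":32,"o":34,"q":36},{"pj":23,"za":27}],"w":{"nfy":{"nik":82,"yli":82},"qg":[21,81,92,20],"yka":{"fk":99,"p":42,"q":31,"xkw":90}},"wpl":{"mm":{"c":91,"glf":76,"yvt":9},"nq":[68,37],"s":{"gxj":76,"lug":52}}}
After op 3 (remove /w/yka/fk): {"g":[{"agp":95,"su":60},[11,1],{"h":32,"o":34,"q":36},{"pj":23,"za":27}],"w":{"nfy":{"nik":82,"yli":82},"qg":[21,81,92,20],"yka":{"p":42,"q":31,"xkw":90}},"wpl":{"mm":{"c":91,"glf":76,"yvt":9},"nq":[68,37],"s":{"gxj":76,"lug":52}}}
After op 4 (replace /g/2 34): {"g":[{"agp":95,"su":60},[11,1],34,{"pj":23,"za":27}],"w":{"nfy":{"nik":82,"yli":82},"qg":[21,81,92,20],"yka":{"p":42,"q":31,"xkw":90}},"wpl":{"mm":{"c":91,"glf":76,"yvt":9},"nq":[68,37],"s":{"gxj":76,"lug":52}}}
After op 5 (add /wpl/mm/tnj 43): {"g":[{"agp":95,"su":60},[11,1],34,{"pj":23,"za":27}],"w":{"nfy":{"nik":82,"yli":82},"qg":[21,81,92,20],"yka":{"p":42,"q":31,"xkw":90}},"wpl":{"mm":{"c":91,"glf":76,"tnj":43,"yvt":9},"nq":[68,37],"s":{"gxj":76,"lug":52}}}
After op 6 (add /g/3/f 50): {"g":[{"agp":95,"su":60},[11,1],34,{"f":50,"pj":23,"za":27}],"w":{"nfy":{"nik":82,"yli":82},"qg":[21,81,92,20],"yka":{"p":42,"q":31,"xkw":90}},"wpl":{"mm":{"c":91,"glf":76,"tnj":43,"yvt":9},"nq":[68,37],"s":{"gxj":76,"lug":52}}}
After op 7 (remove /wpl/s/gxj): {"g":[{"agp":95,"su":60},[11,1],34,{"f":50,"pj":23,"za":27}],"w":{"nfy":{"nik":82,"yli":82},"qg":[21,81,92,20],"yka":{"p":42,"q":31,"xkw":90}},"wpl":{"mm":{"c":91,"glf":76,"tnj":43,"yvt":9},"nq":[68,37],"s":{"lug":52}}}
After op 8 (replace /wpl/s 38): {"g":[{"agp":95,"su":60},[11,1],34,{"f":50,"pj":23,"za":27}],"w":{"nfy":{"nik":82,"yli":82},"qg":[21,81,92,20],"yka":{"p":42,"q":31,"xkw":90}},"wpl":{"mm":{"c":91,"glf":76,"tnj":43,"yvt":9},"nq":[68,37],"s":38}}
Value at /wpl/mm/tnj: 43

Answer: 43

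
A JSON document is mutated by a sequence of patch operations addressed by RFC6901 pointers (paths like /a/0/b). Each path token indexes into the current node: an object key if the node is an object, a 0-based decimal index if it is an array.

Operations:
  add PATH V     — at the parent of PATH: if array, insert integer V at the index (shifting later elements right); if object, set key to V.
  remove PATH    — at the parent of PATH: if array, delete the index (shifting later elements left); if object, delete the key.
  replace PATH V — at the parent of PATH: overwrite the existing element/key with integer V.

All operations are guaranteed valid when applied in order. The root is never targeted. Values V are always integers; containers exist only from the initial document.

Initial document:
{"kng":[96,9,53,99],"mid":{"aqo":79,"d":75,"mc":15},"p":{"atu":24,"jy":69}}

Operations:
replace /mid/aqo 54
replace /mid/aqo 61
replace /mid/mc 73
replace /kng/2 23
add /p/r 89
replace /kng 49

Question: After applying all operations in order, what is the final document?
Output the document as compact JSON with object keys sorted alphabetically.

Answer: {"kng":49,"mid":{"aqo":61,"d":75,"mc":73},"p":{"atu":24,"jy":69,"r":89}}

Derivation:
After op 1 (replace /mid/aqo 54): {"kng":[96,9,53,99],"mid":{"aqo":54,"d":75,"mc":15},"p":{"atu":24,"jy":69}}
After op 2 (replace /mid/aqo 61): {"kng":[96,9,53,99],"mid":{"aqo":61,"d":75,"mc":15},"p":{"atu":24,"jy":69}}
After op 3 (replace /mid/mc 73): {"kng":[96,9,53,99],"mid":{"aqo":61,"d":75,"mc":73},"p":{"atu":24,"jy":69}}
After op 4 (replace /kng/2 23): {"kng":[96,9,23,99],"mid":{"aqo":61,"d":75,"mc":73},"p":{"atu":24,"jy":69}}
After op 5 (add /p/r 89): {"kng":[96,9,23,99],"mid":{"aqo":61,"d":75,"mc":73},"p":{"atu":24,"jy":69,"r":89}}
After op 6 (replace /kng 49): {"kng":49,"mid":{"aqo":61,"d":75,"mc":73},"p":{"atu":24,"jy":69,"r":89}}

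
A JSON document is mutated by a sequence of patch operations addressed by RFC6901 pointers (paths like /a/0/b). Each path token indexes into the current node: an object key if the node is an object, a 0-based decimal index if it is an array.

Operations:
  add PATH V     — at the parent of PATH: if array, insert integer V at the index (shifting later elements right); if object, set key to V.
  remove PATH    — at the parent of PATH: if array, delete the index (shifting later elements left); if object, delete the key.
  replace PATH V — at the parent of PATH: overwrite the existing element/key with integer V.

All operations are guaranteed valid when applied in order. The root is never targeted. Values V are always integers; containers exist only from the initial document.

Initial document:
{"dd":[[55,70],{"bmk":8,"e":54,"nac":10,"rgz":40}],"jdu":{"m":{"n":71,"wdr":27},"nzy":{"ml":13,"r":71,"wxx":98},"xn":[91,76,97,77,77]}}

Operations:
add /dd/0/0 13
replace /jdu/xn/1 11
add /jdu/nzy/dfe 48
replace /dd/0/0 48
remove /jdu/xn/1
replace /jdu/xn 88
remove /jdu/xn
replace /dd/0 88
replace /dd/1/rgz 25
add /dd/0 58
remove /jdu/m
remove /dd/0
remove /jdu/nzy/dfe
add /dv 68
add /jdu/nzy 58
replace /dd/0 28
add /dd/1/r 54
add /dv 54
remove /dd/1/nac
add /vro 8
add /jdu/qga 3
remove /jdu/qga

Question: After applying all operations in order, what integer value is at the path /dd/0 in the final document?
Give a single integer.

After op 1 (add /dd/0/0 13): {"dd":[[13,55,70],{"bmk":8,"e":54,"nac":10,"rgz":40}],"jdu":{"m":{"n":71,"wdr":27},"nzy":{"ml":13,"r":71,"wxx":98},"xn":[91,76,97,77,77]}}
After op 2 (replace /jdu/xn/1 11): {"dd":[[13,55,70],{"bmk":8,"e":54,"nac":10,"rgz":40}],"jdu":{"m":{"n":71,"wdr":27},"nzy":{"ml":13,"r":71,"wxx":98},"xn":[91,11,97,77,77]}}
After op 3 (add /jdu/nzy/dfe 48): {"dd":[[13,55,70],{"bmk":8,"e":54,"nac":10,"rgz":40}],"jdu":{"m":{"n":71,"wdr":27},"nzy":{"dfe":48,"ml":13,"r":71,"wxx":98},"xn":[91,11,97,77,77]}}
After op 4 (replace /dd/0/0 48): {"dd":[[48,55,70],{"bmk":8,"e":54,"nac":10,"rgz":40}],"jdu":{"m":{"n":71,"wdr":27},"nzy":{"dfe":48,"ml":13,"r":71,"wxx":98},"xn":[91,11,97,77,77]}}
After op 5 (remove /jdu/xn/1): {"dd":[[48,55,70],{"bmk":8,"e":54,"nac":10,"rgz":40}],"jdu":{"m":{"n":71,"wdr":27},"nzy":{"dfe":48,"ml":13,"r":71,"wxx":98},"xn":[91,97,77,77]}}
After op 6 (replace /jdu/xn 88): {"dd":[[48,55,70],{"bmk":8,"e":54,"nac":10,"rgz":40}],"jdu":{"m":{"n":71,"wdr":27},"nzy":{"dfe":48,"ml":13,"r":71,"wxx":98},"xn":88}}
After op 7 (remove /jdu/xn): {"dd":[[48,55,70],{"bmk":8,"e":54,"nac":10,"rgz":40}],"jdu":{"m":{"n":71,"wdr":27},"nzy":{"dfe":48,"ml":13,"r":71,"wxx":98}}}
After op 8 (replace /dd/0 88): {"dd":[88,{"bmk":8,"e":54,"nac":10,"rgz":40}],"jdu":{"m":{"n":71,"wdr":27},"nzy":{"dfe":48,"ml":13,"r":71,"wxx":98}}}
After op 9 (replace /dd/1/rgz 25): {"dd":[88,{"bmk":8,"e":54,"nac":10,"rgz":25}],"jdu":{"m":{"n":71,"wdr":27},"nzy":{"dfe":48,"ml":13,"r":71,"wxx":98}}}
After op 10 (add /dd/0 58): {"dd":[58,88,{"bmk":8,"e":54,"nac":10,"rgz":25}],"jdu":{"m":{"n":71,"wdr":27},"nzy":{"dfe":48,"ml":13,"r":71,"wxx":98}}}
After op 11 (remove /jdu/m): {"dd":[58,88,{"bmk":8,"e":54,"nac":10,"rgz":25}],"jdu":{"nzy":{"dfe":48,"ml":13,"r":71,"wxx":98}}}
After op 12 (remove /dd/0): {"dd":[88,{"bmk":8,"e":54,"nac":10,"rgz":25}],"jdu":{"nzy":{"dfe":48,"ml":13,"r":71,"wxx":98}}}
After op 13 (remove /jdu/nzy/dfe): {"dd":[88,{"bmk":8,"e":54,"nac":10,"rgz":25}],"jdu":{"nzy":{"ml":13,"r":71,"wxx":98}}}
After op 14 (add /dv 68): {"dd":[88,{"bmk":8,"e":54,"nac":10,"rgz":25}],"dv":68,"jdu":{"nzy":{"ml":13,"r":71,"wxx":98}}}
After op 15 (add /jdu/nzy 58): {"dd":[88,{"bmk":8,"e":54,"nac":10,"rgz":25}],"dv":68,"jdu":{"nzy":58}}
After op 16 (replace /dd/0 28): {"dd":[28,{"bmk":8,"e":54,"nac":10,"rgz":25}],"dv":68,"jdu":{"nzy":58}}
After op 17 (add /dd/1/r 54): {"dd":[28,{"bmk":8,"e":54,"nac":10,"r":54,"rgz":25}],"dv":68,"jdu":{"nzy":58}}
After op 18 (add /dv 54): {"dd":[28,{"bmk":8,"e":54,"nac":10,"r":54,"rgz":25}],"dv":54,"jdu":{"nzy":58}}
After op 19 (remove /dd/1/nac): {"dd":[28,{"bmk":8,"e":54,"r":54,"rgz":25}],"dv":54,"jdu":{"nzy":58}}
After op 20 (add /vro 8): {"dd":[28,{"bmk":8,"e":54,"r":54,"rgz":25}],"dv":54,"jdu":{"nzy":58},"vro":8}
After op 21 (add /jdu/qga 3): {"dd":[28,{"bmk":8,"e":54,"r":54,"rgz":25}],"dv":54,"jdu":{"nzy":58,"qga":3},"vro":8}
After op 22 (remove /jdu/qga): {"dd":[28,{"bmk":8,"e":54,"r":54,"rgz":25}],"dv":54,"jdu":{"nzy":58},"vro":8}
Value at /dd/0: 28

Answer: 28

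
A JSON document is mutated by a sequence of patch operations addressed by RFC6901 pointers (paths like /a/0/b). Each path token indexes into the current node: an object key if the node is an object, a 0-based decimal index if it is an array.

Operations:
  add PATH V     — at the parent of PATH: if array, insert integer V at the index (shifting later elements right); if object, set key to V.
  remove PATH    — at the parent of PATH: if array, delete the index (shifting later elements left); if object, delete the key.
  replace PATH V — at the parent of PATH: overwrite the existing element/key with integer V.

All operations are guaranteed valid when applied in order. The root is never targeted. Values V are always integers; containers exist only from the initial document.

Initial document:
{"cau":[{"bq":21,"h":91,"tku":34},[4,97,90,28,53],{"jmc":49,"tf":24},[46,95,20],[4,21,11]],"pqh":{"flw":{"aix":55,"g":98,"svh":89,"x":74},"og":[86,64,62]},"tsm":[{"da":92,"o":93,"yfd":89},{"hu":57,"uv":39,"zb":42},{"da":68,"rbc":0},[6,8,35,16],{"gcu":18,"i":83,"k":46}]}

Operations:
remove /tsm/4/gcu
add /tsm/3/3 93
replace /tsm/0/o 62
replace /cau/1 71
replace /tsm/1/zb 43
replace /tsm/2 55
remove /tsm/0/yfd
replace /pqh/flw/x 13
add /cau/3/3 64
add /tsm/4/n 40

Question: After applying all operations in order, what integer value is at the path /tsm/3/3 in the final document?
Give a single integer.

Answer: 93

Derivation:
After op 1 (remove /tsm/4/gcu): {"cau":[{"bq":21,"h":91,"tku":34},[4,97,90,28,53],{"jmc":49,"tf":24},[46,95,20],[4,21,11]],"pqh":{"flw":{"aix":55,"g":98,"svh":89,"x":74},"og":[86,64,62]},"tsm":[{"da":92,"o":93,"yfd":89},{"hu":57,"uv":39,"zb":42},{"da":68,"rbc":0},[6,8,35,16],{"i":83,"k":46}]}
After op 2 (add /tsm/3/3 93): {"cau":[{"bq":21,"h":91,"tku":34},[4,97,90,28,53],{"jmc":49,"tf":24},[46,95,20],[4,21,11]],"pqh":{"flw":{"aix":55,"g":98,"svh":89,"x":74},"og":[86,64,62]},"tsm":[{"da":92,"o":93,"yfd":89},{"hu":57,"uv":39,"zb":42},{"da":68,"rbc":0},[6,8,35,93,16],{"i":83,"k":46}]}
After op 3 (replace /tsm/0/o 62): {"cau":[{"bq":21,"h":91,"tku":34},[4,97,90,28,53],{"jmc":49,"tf":24},[46,95,20],[4,21,11]],"pqh":{"flw":{"aix":55,"g":98,"svh":89,"x":74},"og":[86,64,62]},"tsm":[{"da":92,"o":62,"yfd":89},{"hu":57,"uv":39,"zb":42},{"da":68,"rbc":0},[6,8,35,93,16],{"i":83,"k":46}]}
After op 4 (replace /cau/1 71): {"cau":[{"bq":21,"h":91,"tku":34},71,{"jmc":49,"tf":24},[46,95,20],[4,21,11]],"pqh":{"flw":{"aix":55,"g":98,"svh":89,"x":74},"og":[86,64,62]},"tsm":[{"da":92,"o":62,"yfd":89},{"hu":57,"uv":39,"zb":42},{"da":68,"rbc":0},[6,8,35,93,16],{"i":83,"k":46}]}
After op 5 (replace /tsm/1/zb 43): {"cau":[{"bq":21,"h":91,"tku":34},71,{"jmc":49,"tf":24},[46,95,20],[4,21,11]],"pqh":{"flw":{"aix":55,"g":98,"svh":89,"x":74},"og":[86,64,62]},"tsm":[{"da":92,"o":62,"yfd":89},{"hu":57,"uv":39,"zb":43},{"da":68,"rbc":0},[6,8,35,93,16],{"i":83,"k":46}]}
After op 6 (replace /tsm/2 55): {"cau":[{"bq":21,"h":91,"tku":34},71,{"jmc":49,"tf":24},[46,95,20],[4,21,11]],"pqh":{"flw":{"aix":55,"g":98,"svh":89,"x":74},"og":[86,64,62]},"tsm":[{"da":92,"o":62,"yfd":89},{"hu":57,"uv":39,"zb":43},55,[6,8,35,93,16],{"i":83,"k":46}]}
After op 7 (remove /tsm/0/yfd): {"cau":[{"bq":21,"h":91,"tku":34},71,{"jmc":49,"tf":24},[46,95,20],[4,21,11]],"pqh":{"flw":{"aix":55,"g":98,"svh":89,"x":74},"og":[86,64,62]},"tsm":[{"da":92,"o":62},{"hu":57,"uv":39,"zb":43},55,[6,8,35,93,16],{"i":83,"k":46}]}
After op 8 (replace /pqh/flw/x 13): {"cau":[{"bq":21,"h":91,"tku":34},71,{"jmc":49,"tf":24},[46,95,20],[4,21,11]],"pqh":{"flw":{"aix":55,"g":98,"svh":89,"x":13},"og":[86,64,62]},"tsm":[{"da":92,"o":62},{"hu":57,"uv":39,"zb":43},55,[6,8,35,93,16],{"i":83,"k":46}]}
After op 9 (add /cau/3/3 64): {"cau":[{"bq":21,"h":91,"tku":34},71,{"jmc":49,"tf":24},[46,95,20,64],[4,21,11]],"pqh":{"flw":{"aix":55,"g":98,"svh":89,"x":13},"og":[86,64,62]},"tsm":[{"da":92,"o":62},{"hu":57,"uv":39,"zb":43},55,[6,8,35,93,16],{"i":83,"k":46}]}
After op 10 (add /tsm/4/n 40): {"cau":[{"bq":21,"h":91,"tku":34},71,{"jmc":49,"tf":24},[46,95,20,64],[4,21,11]],"pqh":{"flw":{"aix":55,"g":98,"svh":89,"x":13},"og":[86,64,62]},"tsm":[{"da":92,"o":62},{"hu":57,"uv":39,"zb":43},55,[6,8,35,93,16],{"i":83,"k":46,"n":40}]}
Value at /tsm/3/3: 93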